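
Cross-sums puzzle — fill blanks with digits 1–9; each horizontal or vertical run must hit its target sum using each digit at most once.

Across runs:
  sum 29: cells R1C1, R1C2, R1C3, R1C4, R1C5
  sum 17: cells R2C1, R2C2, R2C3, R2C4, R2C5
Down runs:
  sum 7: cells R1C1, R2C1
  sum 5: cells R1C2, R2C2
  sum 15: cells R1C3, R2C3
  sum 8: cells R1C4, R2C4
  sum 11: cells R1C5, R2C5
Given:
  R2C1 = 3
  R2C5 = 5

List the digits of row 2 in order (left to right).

3 2 6 1 5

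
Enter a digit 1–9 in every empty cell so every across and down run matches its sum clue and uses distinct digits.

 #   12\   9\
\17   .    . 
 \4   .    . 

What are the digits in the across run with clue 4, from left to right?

3, 1

17 in 2 cells must be {8,9}; 4 in 2 cells must be {1,3}.
The 17 across and the 9 down share only 8, so R1C2 = 8.
The 4 across and the 12 down share only 3, so R2C1 = 3.
R2C2 = 4 − 3 = 1 completes the 4 across.
R1C1 = 17 − 8 = 9 completes the 17 across.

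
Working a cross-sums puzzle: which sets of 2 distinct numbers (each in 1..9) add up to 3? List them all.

{1,2}

2 distinct digits from 1–9 sum between 3 and 17.
Only one set works: {1,2}.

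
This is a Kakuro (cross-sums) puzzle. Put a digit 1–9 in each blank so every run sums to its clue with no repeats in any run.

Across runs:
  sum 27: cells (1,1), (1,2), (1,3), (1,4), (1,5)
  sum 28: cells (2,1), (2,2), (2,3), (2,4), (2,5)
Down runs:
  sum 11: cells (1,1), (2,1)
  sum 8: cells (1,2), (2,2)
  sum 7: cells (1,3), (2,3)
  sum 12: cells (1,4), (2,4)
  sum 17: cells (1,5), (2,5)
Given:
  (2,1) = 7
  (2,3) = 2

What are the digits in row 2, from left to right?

7 6 2 5 8

17 in 2 cells must be {8,9}.
(1,1) = 11 − 7 = 4 completes the 11 down.
(1,3) = 7 − 2 = 5 completes the 7 down.
No cell is forced outright now. (2,2) can only be 5 or 6 (the digits allowed by both its 28 across and its 8 down). If (2,2) = 5: that forces (1,2) = 3, (2,4) = 8, after which (2,5) would have to be in {6} for the 28 across but in {8,9} for the 17 down — contradiction. So (2,2) = 6.
(1,2) = 8 − 6 = 2 completes the 8 down.
(1,5) = 9: the only remaining digit allowed by both the 27 across and the 17 down.
(2,5) = 17 − 9 = 8 completes the 17 down.
(1,4) = 27 − 20 = 7 completes the 27 across.
(2,4) = 28 − 23 = 5 completes the 28 across.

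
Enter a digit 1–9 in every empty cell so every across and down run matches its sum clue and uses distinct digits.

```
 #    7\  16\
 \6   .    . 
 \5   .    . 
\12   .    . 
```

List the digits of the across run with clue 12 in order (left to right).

4 8

7 in 3 cells must be {1,2,4}.
The 12 across and the 7 down share only 4, so R3C1 = 4.
R3C2 = 12 − 4 = 8 completes the 12 across.
Nothing is forced directly, so branch on R1C1, whose candidates are 1 or 2. If R1C1 = 2: then R1C2 would have to be in {4} for the 6 across but in {1,2,3,5,6,7} for the 16 down — contradiction. So R1C1 = 1.
R1C2 = 6 − 1 = 5 completes the 6 across.
R2C1 = 7 − 5 = 2 completes the 7 down.
R2C2 = 5 − 2 = 3 completes the 5 across.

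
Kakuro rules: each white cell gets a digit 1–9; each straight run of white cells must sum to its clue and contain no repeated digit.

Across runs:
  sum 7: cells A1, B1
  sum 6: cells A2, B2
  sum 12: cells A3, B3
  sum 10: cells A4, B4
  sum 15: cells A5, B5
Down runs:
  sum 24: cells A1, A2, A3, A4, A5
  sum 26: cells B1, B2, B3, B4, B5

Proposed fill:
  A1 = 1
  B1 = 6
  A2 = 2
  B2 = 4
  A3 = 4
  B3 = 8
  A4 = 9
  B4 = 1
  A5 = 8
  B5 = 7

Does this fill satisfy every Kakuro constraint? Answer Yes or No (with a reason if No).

Across: 1+6=7; 2+4=6; 4+8=12; 9+1=10; 8+7=15. Down: 1+2+4+9+8=24; 6+4+8+1+7=26. No digit repeats within any run.

Yes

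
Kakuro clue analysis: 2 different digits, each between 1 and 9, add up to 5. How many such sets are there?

2 distinct digits from 1–9 sum between 3 and 17.
Enumerating: {1,4}, {2,3}.

2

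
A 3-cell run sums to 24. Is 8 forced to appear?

Yes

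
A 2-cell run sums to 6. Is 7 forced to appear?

Counterexample: {1,5} sums to 6 without using 7.

No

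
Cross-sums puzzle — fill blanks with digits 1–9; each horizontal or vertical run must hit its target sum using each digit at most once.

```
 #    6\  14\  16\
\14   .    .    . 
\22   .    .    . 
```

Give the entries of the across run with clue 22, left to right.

5 8 9

16 in 2 cells must be {7,9}.
The 22 across and the 6 down share only 5, so R2C1 = 5.
Given what's placed, R2C3 must be 9 to fit the 22 across and 16 down.
R1C1 = 6 − 5 = 1 completes the 6 down.
R1C3 = 16 − 9 = 7 completes the 16 down.
R2C2 = 22 − 14 = 8 completes the 22 across.
R1C2 = 14 − 8 = 6 completes the 14 across.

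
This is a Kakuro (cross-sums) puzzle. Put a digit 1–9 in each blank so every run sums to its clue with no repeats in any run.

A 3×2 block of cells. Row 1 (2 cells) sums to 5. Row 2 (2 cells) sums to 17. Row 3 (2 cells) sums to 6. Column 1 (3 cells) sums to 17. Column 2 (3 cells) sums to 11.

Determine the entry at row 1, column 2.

2

17 in 2 cells must be {8,9}.
The 17 across and the 11 down share only 8, so (2,2) = 8.
(2,1) = 17 − 8 = 9 completes the 17 across.
Nothing is forced directly, so branch on (1,2), whose candidates are 1 or 2. If (1,2) = 1: then (1,1) would have to be in {4} for the 5 across but in {1,2,3,5,6,7} for the 17 down — contradiction. So (1,2) = 2.
(1,1) = 5 − 2 = 3 completes the 5 across.
(3,1) = 17 − 12 = 5 completes the 17 down.
(3,2) = 6 − 5 = 1 completes the 6 across.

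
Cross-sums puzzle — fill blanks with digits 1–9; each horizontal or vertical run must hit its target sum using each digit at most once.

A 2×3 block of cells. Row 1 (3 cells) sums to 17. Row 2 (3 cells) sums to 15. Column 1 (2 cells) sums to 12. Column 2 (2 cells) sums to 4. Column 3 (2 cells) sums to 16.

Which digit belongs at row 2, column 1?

5

4 in 2 cells must be {1,3}; 16 in 2 cells must be {7,9}.
Nothing is forced directly, so branch on (1,2), whose candidates are 1 or 3. If (1,2) = 3: that forces (1,3) = 9, (2,2) = 1, after which (2,3) would have to be in {5,6,8,9} for the 15 across but in {7} for the 16 down — contradiction. So (1,2) = 1.
(2,2) = 4 − 1 = 3 completes the 4 down.
Given what's placed, (2,3) must be 7 to fit the 15 across and 16 down.
(1,3) = 16 − 7 = 9 completes the 16 down.
(2,1) = 15 − 10 = 5 completes the 15 across.
(1,1) = 17 − 10 = 7 completes the 17 across.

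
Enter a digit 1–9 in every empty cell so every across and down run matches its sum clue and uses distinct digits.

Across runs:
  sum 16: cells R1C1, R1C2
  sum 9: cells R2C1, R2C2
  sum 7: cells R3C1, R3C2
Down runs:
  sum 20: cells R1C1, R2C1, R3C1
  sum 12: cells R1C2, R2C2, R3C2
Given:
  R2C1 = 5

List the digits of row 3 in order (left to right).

6 1

16 in 2 cells must be {7,9}.
R2C2 = 9 − 5 = 4 completes the 9 across.
Given what's placed, R3C1 must be 6 to fit the 7 across and 20 down.
R3C2 = 7 − 6 = 1 completes the 7 across.
R1C1 = 20 − 11 = 9 completes the 20 down.
R1C2 = 16 − 9 = 7 completes the 16 across.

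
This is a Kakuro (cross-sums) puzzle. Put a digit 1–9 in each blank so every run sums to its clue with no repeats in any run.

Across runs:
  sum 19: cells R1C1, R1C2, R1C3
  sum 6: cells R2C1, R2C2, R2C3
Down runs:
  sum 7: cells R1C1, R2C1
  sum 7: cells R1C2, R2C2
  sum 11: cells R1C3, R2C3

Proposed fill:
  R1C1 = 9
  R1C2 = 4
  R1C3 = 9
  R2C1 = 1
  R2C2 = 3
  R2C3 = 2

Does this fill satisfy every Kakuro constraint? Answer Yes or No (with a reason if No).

No — the down run R1C1–R2C1 sums to 10, not 7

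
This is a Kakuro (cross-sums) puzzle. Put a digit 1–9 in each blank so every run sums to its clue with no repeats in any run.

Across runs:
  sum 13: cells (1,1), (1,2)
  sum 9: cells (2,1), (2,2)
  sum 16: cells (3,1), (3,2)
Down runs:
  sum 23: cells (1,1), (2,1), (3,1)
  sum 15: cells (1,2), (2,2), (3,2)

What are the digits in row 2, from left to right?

6, 3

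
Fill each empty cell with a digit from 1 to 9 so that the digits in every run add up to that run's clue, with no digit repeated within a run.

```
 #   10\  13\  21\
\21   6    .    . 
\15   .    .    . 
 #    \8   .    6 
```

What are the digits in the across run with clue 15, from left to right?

4 3 8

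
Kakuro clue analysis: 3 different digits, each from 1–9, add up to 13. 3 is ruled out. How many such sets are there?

3 distinct digits from 1–9 sum between 6 and 24.
Dropping sets that contain 3.
Enumerating: {1,4,8}, {1,5,7}, {2,4,7}, {2,5,6}.

4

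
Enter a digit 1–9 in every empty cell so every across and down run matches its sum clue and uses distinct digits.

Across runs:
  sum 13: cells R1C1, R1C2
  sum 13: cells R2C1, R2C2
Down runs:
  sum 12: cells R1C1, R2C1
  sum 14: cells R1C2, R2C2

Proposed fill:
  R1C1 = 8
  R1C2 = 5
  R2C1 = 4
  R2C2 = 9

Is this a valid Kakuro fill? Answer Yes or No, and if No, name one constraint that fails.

Yes

Across: 8+5=13; 4+9=13. Down: 8+4=12; 5+9=14. No digit repeats within any run.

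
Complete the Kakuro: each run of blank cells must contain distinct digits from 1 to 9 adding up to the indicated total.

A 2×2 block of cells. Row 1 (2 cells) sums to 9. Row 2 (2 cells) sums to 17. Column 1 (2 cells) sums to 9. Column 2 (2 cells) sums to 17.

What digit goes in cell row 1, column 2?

8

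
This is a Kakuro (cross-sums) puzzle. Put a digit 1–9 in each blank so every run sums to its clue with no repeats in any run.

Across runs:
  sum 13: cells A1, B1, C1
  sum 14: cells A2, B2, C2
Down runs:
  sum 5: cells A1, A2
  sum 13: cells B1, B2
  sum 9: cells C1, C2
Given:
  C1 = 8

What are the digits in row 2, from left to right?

4, 9, 1

Given what's placed, B1 must be 4 to fit the 13 across and 13 down.
B2 = 13 − 4 = 9 completes the 13 down.
C2 = 9 − 8 = 1 completes the 9 down.
A1 = 13 − 12 = 1 completes the 13 across.
A2 = 14 − 10 = 4 completes the 14 across.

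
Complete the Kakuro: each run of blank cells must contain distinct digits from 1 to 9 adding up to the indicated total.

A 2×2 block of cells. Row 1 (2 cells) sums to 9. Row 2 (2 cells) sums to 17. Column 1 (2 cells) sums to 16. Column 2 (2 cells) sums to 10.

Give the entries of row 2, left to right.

9 8

17 in 2 cells must be {8,9}; 16 in 2 cells must be {7,9}.
The 9 across and the 16 down share only 7, so (1,1) = 7.
(1,2) = 9 − 7 = 2 completes the 9 across.
(2,1) = 16 − 7 = 9 completes the 16 down.
(2,2) = 17 − 9 = 8 completes the 17 across.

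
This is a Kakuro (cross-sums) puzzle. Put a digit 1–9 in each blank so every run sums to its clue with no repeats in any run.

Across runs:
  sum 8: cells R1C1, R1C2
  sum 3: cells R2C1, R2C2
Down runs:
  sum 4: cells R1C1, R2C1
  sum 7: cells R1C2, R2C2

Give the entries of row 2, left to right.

1 2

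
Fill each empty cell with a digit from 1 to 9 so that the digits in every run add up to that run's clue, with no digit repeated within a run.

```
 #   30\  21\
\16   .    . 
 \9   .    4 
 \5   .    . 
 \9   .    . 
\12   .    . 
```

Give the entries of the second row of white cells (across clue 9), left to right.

16 in 2 cells must be {7,9}.
R2C1 = 9 − 4 = 5 completes the 9 across.
Nothing is forced directly, so branch on R1C1, whose candidates are 7 or 9. If R1C1 = 7: that forces R1C2 = 9, R5C2 = 5, after which R5C1 would have to be in {7} for the 12 across but in {1,3,4,6,8,9} for the 30 down — contradiction. So R1C1 = 9.
R1C2 = 16 − 9 = 7 completes the 16 across.
No cell is forced outright now. R5C2 can only be 3 or 5 (the digits allowed by both its 12 across and its 21 down). If R5C2 = 3: then R5C1 would have to be in {9} for the 12 across but in {1,2,3,6,7,8} for the 30 down — contradiction. So R5C2 = 5.
R5C1 = 12 − 5 = 7 completes the 12 across.

5 4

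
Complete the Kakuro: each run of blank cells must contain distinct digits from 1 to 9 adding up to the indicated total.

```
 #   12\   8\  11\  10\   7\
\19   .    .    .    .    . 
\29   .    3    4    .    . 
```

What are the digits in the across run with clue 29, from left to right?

8 3 4 9 5

R1C2 = 8 − 3 = 5 completes the 8 down.
R1C3 = 11 − 4 = 7 completes the 11 down.
Given what's placed, R1C1 must be 4 to fit the 19 across and 12 down.
R2C1 = 12 − 4 = 8 completes the 12 down.
R2C4 = 9: the only remaining digit allowed by both the 29 across and the 10 down.
R2C5 = 29 − 24 = 5 completes the 29 across.
R1C4 = 10 − 9 = 1 completes the 10 down.
R1C5 = 19 − 17 = 2 completes the 19 across.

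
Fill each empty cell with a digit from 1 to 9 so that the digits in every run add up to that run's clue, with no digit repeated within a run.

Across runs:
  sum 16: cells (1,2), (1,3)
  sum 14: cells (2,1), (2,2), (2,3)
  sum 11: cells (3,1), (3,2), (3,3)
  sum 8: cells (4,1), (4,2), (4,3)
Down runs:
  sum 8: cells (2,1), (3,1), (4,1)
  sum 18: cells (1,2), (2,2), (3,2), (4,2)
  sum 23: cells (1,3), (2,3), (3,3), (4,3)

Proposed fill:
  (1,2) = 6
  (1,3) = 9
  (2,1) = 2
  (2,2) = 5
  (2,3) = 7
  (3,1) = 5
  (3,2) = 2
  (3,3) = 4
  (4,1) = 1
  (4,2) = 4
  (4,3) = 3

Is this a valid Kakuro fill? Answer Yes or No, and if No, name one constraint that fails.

No — the across run (1,2)–(1,3) sums to 15, not 16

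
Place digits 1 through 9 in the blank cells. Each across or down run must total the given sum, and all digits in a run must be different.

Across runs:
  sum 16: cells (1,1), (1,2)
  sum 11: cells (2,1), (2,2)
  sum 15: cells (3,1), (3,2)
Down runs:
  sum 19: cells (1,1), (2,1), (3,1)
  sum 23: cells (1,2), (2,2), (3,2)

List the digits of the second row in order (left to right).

16 in 2 cells must be {7,9}; 23 in 3 cells must be {6,8,9}.
The 16 across and the 23 down share only 9, so (1,2) = 9.
(1,1) = 16 − 9 = 7 completes the 16 across.
Nothing is forced directly, so branch on (2,2), whose candidates are 6 or 8. If (2,2) = 6: then (2,1) would have to be in {5} for the 11 across but in {3,4,8,9} for the 19 down — contradiction. So (2,2) = 8.
(2,1) = 11 − 8 = 3 completes the 11 across.
(3,1) = 19 − 10 = 9 completes the 19 down.
(3,2) = 15 − 9 = 6 completes the 15 across.

3 8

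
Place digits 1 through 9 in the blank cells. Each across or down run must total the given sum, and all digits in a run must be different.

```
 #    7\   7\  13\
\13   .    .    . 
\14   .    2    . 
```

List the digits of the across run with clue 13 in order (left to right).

R1C2 = 7 − 2 = 5 completes the 7 down.
No cell is forced outright now. R1C3 can only be 6 or 7 (the digits allowed by both its 13 across and its 13 down). If R1C3 = 7: that forces R1C1 = 1, after which R2C1 would have to be in {3,4,5,7,8,9} for the 14 across but in {6} for the 7 down — contradiction. So R1C3 = 6.
R1C1 = 13 − 11 = 2 completes the 13 across.
R2C1 = 7 − 2 = 5 completes the 7 down.
R2C3 = 14 − 7 = 7 completes the 14 across.

2, 5, 6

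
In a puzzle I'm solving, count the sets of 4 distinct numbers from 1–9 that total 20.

4 distinct digits from 1–9 sum between 10 and 30.

12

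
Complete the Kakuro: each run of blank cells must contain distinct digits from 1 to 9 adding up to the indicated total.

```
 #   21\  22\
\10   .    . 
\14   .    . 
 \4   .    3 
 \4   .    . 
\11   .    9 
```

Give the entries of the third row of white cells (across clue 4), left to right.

4 in 2 cells must be {1,3}.
Given what's placed, R2C2 must be 5 to fit the 14 across and 22 down.
R3C1 = 4 − 3 = 1 completes the 4 across.

1 3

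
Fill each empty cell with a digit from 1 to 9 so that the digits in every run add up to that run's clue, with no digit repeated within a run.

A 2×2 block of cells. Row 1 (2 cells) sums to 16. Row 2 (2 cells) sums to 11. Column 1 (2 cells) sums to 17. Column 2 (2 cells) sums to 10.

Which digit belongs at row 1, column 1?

9

16 in 2 cells must be {7,9}; 17 in 2 cells must be {8,9}.
The 16 across and the 17 down share only 9, so (1,1) = 9.
(1,2) = 16 − 9 = 7 completes the 16 across.
(2,1) = 17 − 9 = 8 completes the 17 down.
(2,2) = 11 − 8 = 3 completes the 11 across.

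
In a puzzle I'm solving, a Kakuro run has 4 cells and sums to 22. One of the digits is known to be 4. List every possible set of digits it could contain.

4 distinct digits from 1–9 sum between 10 and 30.
Keeping only sets containing 4.

{1,4,8,9}; {2,4,7,9}; {3,4,6,9}; {3,4,7,8}; {4,5,6,7}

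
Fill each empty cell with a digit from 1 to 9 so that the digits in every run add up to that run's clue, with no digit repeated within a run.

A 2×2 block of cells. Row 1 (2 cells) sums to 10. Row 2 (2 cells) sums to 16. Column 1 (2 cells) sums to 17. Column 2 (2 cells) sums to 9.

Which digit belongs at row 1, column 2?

2

16 in 2 cells must be {7,9}; 17 in 2 cells must be {8,9}.
The 16 across and the 17 down share only 9, so (2,1) = 9.
(2,2) = 16 − 9 = 7 completes the 16 across.
(1,1) = 17 − 9 = 8 completes the 17 down.
(1,2) = 10 − 8 = 2 completes the 10 across.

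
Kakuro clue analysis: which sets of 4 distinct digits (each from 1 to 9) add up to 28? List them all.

{4,7,8,9}; {5,6,8,9}

4 distinct digits from 1–9 sum between 10 and 30.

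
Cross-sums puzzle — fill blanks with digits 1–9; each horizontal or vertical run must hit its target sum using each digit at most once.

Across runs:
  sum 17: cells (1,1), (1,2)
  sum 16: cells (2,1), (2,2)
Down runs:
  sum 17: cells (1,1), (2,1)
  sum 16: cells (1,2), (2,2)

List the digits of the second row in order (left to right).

9 7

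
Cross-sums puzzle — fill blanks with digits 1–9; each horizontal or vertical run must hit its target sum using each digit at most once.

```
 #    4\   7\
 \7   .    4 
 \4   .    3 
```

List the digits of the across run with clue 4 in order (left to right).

4 in 2 cells must be {1,3}.
R1C1 = 7 − 4 = 3 completes the 7 across.
R2C1 = 4 − 3 = 1 completes the 4 across.

1 3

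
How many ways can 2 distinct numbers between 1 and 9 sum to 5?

2 distinct digits from 1–9 sum between 3 and 17.
Enumerating: {1,4}, {2,3}.

2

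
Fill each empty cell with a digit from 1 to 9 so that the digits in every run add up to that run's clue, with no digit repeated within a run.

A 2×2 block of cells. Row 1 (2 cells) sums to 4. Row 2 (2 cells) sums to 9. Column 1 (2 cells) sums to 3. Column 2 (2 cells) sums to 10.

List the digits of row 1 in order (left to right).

1 3

4 in 2 cells must be {1,3}; 3 in 2 cells must be {1,2}.
The 4 across and the 3 down share only 1, so (1,1) = 1.
(1,2) = 4 − 1 = 3 completes the 4 across.
(2,1) = 3 − 1 = 2 completes the 3 down.
(2,2) = 9 − 2 = 7 completes the 9 across.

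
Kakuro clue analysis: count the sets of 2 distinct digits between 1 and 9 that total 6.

2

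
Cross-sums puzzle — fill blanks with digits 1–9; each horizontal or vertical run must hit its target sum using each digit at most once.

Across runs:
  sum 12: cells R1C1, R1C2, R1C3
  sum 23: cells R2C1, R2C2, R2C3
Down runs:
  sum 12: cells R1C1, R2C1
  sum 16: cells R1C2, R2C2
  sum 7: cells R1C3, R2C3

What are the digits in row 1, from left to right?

4, 7, 1

23 in 3 cells must be {6,8,9}; 16 in 2 cells must be {7,9}.
The 23 across and the 16 down share only 9, so R2C2 = 9.
Given what's placed, R2C3 must be 6 to fit the 23 across and 7 down.
R1C2 = 16 − 9 = 7 completes the 16 down.
R1C3 = 7 − 6 = 1 completes the 7 down.
R2C1 = 23 − 15 = 8 completes the 23 across.
R1C1 = 12 − 8 = 4 completes the 12 across.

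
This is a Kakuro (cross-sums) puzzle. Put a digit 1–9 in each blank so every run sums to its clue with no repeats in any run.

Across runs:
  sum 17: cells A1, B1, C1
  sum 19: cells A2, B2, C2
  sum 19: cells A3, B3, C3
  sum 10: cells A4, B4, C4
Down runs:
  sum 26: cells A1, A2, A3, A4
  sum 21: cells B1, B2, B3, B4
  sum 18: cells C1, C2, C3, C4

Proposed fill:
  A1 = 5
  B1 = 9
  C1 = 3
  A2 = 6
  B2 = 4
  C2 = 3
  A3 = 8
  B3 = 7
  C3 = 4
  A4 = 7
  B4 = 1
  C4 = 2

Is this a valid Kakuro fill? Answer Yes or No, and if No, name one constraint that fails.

No — the across run A2–C2 sums to 13, not 19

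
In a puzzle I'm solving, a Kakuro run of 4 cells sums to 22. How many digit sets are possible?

11

4 distinct digits from 1–9 sum between 10 and 30.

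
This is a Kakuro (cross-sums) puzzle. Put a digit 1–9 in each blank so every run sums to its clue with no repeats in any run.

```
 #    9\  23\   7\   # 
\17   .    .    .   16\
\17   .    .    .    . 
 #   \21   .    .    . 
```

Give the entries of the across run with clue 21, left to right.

23 in 3 cells must be {6,8,9}; 7 in 3 cells must be {1,2,4}; 16 in 2 cells must be {7,9}.
Only 4 fits R3C3 under both its across sum 21 and down sum 7.
Given what's placed, R3C4 must be 9 to fit the 21 across and 16 down.
R2C4 = 16 − 9 = 7 completes the 16 down.
R3C2 = 21 − 13 = 8 completes the 21 across.

8, 4, 9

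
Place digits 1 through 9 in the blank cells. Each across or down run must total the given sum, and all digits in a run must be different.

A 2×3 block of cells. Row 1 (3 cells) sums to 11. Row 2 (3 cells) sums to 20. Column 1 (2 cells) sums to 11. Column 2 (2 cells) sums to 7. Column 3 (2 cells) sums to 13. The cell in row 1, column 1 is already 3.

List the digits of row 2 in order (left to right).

8 5 7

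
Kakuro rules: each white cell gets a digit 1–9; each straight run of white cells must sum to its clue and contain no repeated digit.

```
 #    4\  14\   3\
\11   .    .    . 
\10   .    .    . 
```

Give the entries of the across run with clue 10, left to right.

3, 6, 1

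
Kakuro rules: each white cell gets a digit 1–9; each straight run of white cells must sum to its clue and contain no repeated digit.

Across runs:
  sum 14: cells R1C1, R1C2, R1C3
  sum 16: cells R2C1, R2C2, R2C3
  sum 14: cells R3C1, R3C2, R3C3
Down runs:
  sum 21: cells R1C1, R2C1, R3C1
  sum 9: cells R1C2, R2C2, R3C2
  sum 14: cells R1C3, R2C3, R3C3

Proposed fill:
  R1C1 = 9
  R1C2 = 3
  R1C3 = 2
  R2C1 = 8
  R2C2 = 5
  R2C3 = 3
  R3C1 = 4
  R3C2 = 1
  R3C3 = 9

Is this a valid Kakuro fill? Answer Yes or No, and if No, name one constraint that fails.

Across: 9+3+2=14; 8+5+3=16; 4+1+9=14. Down: 9+8+4=21; 3+5+1=9; 2+3+9=14. No digit repeats within any run.

Yes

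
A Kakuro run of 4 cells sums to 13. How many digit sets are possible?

4 distinct digits from 1–9 sum between 10 and 30.
Enumerating: {1,2,3,7}, {1,2,4,6}, {1,3,4,5}.

3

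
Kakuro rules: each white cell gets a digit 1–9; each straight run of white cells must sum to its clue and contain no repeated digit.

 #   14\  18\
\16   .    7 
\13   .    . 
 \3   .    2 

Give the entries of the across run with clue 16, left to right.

9, 7

16 in 2 cells must be {7,9}; 3 in 2 cells must be {1,2}.
R1C1 = 16 − 7 = 9 completes the 16 across.
R2C1 = 4: the only remaining digit allowed by both the 13 across and the 14 down.
R2C2 = 13 − 4 = 9 completes the 13 across.
R3C1 = 3 − 2 = 1 completes the 3 across.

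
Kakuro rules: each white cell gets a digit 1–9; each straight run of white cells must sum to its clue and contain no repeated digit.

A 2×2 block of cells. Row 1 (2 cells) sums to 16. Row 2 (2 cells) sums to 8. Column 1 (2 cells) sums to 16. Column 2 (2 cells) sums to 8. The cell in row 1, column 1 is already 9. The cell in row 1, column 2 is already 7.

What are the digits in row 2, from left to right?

16 in 2 cells must be {7,9}.
(2,1) = 16 − 9 = 7 completes the 16 down.
(2,2) = 8 − 7 = 1 completes the 8 across.

7 1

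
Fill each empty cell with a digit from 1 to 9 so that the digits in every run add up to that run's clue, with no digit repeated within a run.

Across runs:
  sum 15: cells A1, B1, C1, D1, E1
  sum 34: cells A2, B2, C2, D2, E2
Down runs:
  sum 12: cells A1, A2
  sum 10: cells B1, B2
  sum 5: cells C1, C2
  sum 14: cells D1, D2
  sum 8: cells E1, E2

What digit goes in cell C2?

4

15 in 5 cells must be {1,2,3,4,5}; 34 in 5 cells must be {4,6,7,8,9}.
Only 5 fits D1 under both its across sum 15 and down sum 14.
The 34 across and the 5 down share only 4, so C2 = 4.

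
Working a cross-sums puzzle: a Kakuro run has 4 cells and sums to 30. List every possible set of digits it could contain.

{6,7,8,9}

4 distinct digits from 1–9 sum between 10 and 30.
Only one set works: {6,7,8,9}.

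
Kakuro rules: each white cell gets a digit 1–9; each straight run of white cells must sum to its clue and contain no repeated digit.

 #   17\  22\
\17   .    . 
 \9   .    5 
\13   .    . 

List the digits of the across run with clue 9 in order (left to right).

17 in 2 cells must be {8,9}.
R2C1 = 9 − 5 = 4 completes the 9 across.
Given what's placed, R1C1 must be 8 to fit the 17 across and 17 down.
R1C2 = 17 − 8 = 9 completes the 17 across.
R3C1 = 17 − 12 = 5 completes the 17 down.
R3C2 = 13 − 5 = 8 completes the 13 across.

4, 5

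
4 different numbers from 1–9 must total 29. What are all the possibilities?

4 distinct digits from 1–9 sum between 10 and 30.
Only one set works: {5,7,8,9}.

{5,7,8,9}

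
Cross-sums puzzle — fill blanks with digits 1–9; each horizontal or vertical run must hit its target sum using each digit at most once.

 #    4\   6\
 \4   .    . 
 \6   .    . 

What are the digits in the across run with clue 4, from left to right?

3 1

4 in 2 cells must be {1,3}.
The 4 across and the 6 down share only 1, so R1C2 = 1.
The 6 across and the 4 down share only 1, so R2C1 = 1.
R2C2 = 6 − 1 = 5 completes the 6 across.
R1C1 = 4 − 1 = 3 completes the 4 across.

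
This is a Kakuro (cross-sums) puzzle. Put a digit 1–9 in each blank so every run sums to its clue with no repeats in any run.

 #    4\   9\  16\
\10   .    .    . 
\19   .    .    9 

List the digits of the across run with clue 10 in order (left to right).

1 2 7

4 in 2 cells must be {1,3}; 16 in 2 cells must be {7,9}.
R1C3 = 16 − 9 = 7 completes the 16 down.
R2C1 = 3: the only remaining digit allowed by both the 19 across and the 4 down.
R2C2 = 19 − 12 = 7 completes the 19 across.
R1C1 = 4 − 3 = 1 completes the 4 down.
R1C2 = 10 − 8 = 2 completes the 10 across.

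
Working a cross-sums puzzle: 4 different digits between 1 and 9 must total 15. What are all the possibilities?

4 distinct digits from 1–9 sum between 10 and 30.

{1,2,3,9}; {1,2,4,8}; {1,2,5,7}; {1,3,4,7}; {1,3,5,6}; {2,3,4,6}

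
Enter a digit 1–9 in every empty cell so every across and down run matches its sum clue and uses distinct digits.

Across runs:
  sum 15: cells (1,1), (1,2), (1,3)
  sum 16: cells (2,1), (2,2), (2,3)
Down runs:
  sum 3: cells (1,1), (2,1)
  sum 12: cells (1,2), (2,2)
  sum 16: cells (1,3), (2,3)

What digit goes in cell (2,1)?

1

3 in 2 cells must be {1,2}; 16 in 2 cells must be {7,9}.
Nothing is forced directly, so branch on (1,3), whose candidates are 7 or 9. If (1,3) = 7: that forces (1,1) = 2, after which (1,2) would have to be in {6} for the 15 across but in {3,4,5,7,8,9} for the 12 down — contradiction. So (1,3) = 9.
(2,3) = 16 − 9 = 7 completes the 16 down.
Given what's placed, (2,1) must be 1 to fit the 16 across and 3 down.
(2,2) = 16 − 8 = 8 completes the 16 across.
(1,1) = 3 − 1 = 2 completes the 3 down.
(1,2) = 15 − 11 = 4 completes the 15 across.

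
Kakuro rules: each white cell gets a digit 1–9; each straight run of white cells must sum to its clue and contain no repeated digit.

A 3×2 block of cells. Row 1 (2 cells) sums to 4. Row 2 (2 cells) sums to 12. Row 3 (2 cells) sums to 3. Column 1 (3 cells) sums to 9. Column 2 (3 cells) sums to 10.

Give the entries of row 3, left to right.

4 in 2 cells must be {1,3}; 3 in 2 cells must be {1,2}.
Nothing is forced directly, so branch on (3,2), whose candidates are 1 or 2. If (3,2) = 1: that forces (1,2) = 3, after which (2,2) would have to be in {3,4,5,7,8,9} for the 12 across but in {6} for the 10 down — contradiction. So (3,2) = 2.
(3,1) = 3 − 2 = 1 completes the 3 across.
Given what's placed, (1,1) must be 3 to fit the 4 across and 9 down.
(1,2) = 4 − 3 = 1 completes the 4 across.
(2,1) = 9 − 4 = 5 completes the 9 down.
(2,2) = 12 − 5 = 7 completes the 12 across.

1, 2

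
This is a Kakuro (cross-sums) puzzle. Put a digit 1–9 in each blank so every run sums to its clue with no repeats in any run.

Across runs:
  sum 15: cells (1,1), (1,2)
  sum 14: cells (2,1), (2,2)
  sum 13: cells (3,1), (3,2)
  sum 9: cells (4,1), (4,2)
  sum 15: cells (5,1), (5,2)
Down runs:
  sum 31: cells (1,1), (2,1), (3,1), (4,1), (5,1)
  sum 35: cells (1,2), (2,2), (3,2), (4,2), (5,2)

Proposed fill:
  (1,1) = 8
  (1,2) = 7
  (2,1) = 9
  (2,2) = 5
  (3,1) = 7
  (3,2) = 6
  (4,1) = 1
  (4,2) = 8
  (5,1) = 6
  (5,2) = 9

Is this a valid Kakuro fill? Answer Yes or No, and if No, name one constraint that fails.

Yes

Across: 8+7=15; 9+5=14; 7+6=13; 1+8=9; 6+9=15. Down: 8+9+7+1+6=31; 7+5+6+8+9=35. No digit repeats within any run.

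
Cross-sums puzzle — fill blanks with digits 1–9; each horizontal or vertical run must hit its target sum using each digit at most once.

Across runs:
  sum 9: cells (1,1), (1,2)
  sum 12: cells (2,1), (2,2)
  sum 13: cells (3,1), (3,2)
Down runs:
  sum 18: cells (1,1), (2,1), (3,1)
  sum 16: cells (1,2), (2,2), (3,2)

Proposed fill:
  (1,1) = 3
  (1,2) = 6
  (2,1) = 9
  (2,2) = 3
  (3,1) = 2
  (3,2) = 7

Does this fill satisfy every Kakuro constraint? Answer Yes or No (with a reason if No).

No — the across run (3,1)–(3,2) sums to 9, not 13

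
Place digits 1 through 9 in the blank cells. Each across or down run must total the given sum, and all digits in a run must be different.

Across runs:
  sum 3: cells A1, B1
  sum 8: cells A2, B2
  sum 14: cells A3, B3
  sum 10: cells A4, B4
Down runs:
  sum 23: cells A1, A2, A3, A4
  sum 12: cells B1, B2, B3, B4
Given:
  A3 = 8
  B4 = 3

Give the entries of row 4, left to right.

7, 3

3 in 2 cells must be {1,2}.
B3 = 14 − 8 = 6 completes the 14 across.
A4 = 10 − 3 = 7 completes the 10 across.
Given what's placed, A1 must be 2 to fit the 3 across and 23 down.
B1 = 3 − 2 = 1 completes the 3 across.
A2 = 23 − 17 = 6 completes the 23 down.
B2 = 8 − 6 = 2 completes the 8 across.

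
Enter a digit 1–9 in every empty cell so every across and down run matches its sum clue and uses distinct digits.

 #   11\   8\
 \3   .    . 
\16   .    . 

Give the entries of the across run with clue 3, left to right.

3 in 2 cells must be {1,2}; 16 in 2 cells must be {7,9}.
The 3 across and the 11 down share only 2, so R1C1 = 2.
R1C2 = 3 − 2 = 1 completes the 3 across.
R2C1 = 11 − 2 = 9 completes the 11 down.
R2C2 = 16 − 9 = 7 completes the 16 across.

2 1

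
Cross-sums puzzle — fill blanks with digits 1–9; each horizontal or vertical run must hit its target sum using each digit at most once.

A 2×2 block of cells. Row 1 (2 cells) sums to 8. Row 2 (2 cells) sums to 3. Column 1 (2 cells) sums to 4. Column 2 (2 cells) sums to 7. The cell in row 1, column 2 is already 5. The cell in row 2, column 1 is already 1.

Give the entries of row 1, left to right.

3 in 2 cells must be {1,2}; 4 in 2 cells must be {1,3}.
(1,1) = 8 − 5 = 3 completes the 8 across.
(2,2) = 3 − 1 = 2 completes the 3 across.

3 5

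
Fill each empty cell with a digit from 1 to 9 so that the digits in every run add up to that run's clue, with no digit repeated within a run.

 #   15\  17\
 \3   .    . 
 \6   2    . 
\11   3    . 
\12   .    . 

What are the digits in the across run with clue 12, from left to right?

9 3

3 in 2 cells must be {1,2}.
R1C1 = 1: the only remaining digit allowed by both the 3 across and the 15 down.
R1C2 = 3 − 1 = 2 completes the 3 across.
R2C2 = 6 − 2 = 4 completes the 6 across.
R3C2 = 11 − 3 = 8 completes the 11 across.
R4C1 = 15 − 6 = 9 completes the 15 down.
R4C2 = 12 − 9 = 3 completes the 12 across.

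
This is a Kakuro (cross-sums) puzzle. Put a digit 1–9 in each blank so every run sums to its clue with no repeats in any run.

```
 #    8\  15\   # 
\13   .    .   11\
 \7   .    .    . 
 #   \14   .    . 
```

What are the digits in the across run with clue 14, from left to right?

5, 9

7 in 3 cells must be {1,2,4}.
Nothing is forced directly, so branch on R2C3, whose candidates are 2 or 4. If R2C3 = 4: then R3C3 would have to be in {5,6,8,9} for the 14 across but in {7} for the 11 down — contradiction. So R2C3 = 2.
R2C1 = 1: the only remaining digit allowed by both the 7 across and the 8 down.
R2C2 = 7 − 3 = 4 completes the 7 across.
R3C3 = 11 − 2 = 9 completes the 11 down.
R1C1 = 8 − 1 = 7 completes the 8 down.
R1C2 = 13 − 7 = 6 completes the 13 across.
R3C2 = 14 − 9 = 5 completes the 14 across.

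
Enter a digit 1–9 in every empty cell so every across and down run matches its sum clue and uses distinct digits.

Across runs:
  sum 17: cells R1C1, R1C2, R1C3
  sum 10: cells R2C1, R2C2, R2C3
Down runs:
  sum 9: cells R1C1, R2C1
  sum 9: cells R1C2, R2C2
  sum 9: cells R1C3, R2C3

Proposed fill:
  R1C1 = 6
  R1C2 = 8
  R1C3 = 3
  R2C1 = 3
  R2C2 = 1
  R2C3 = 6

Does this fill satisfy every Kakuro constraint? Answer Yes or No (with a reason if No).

Across: 6+8+3=17; 3+1+6=10. Down: 6+3=9; 8+1=9; 3+6=9. No digit repeats within any run.

Yes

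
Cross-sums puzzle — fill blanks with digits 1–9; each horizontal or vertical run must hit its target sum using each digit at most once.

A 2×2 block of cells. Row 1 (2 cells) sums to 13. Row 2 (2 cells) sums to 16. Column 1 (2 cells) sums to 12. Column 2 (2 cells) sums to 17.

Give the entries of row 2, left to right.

7 9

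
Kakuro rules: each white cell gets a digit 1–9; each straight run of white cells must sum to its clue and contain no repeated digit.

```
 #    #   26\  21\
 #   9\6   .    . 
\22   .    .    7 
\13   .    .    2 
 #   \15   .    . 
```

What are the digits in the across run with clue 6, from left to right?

2 4

Given what's placed, R1C3 must be 4 to fit the 6 across and 21 down.
R2C1 = 6: the only remaining digit allowed by both the 22 across and the 9 down.
R2C2 = 22 − 13 = 9 completes the 22 across.
R3C1 = 9 − 6 = 3 completes the 9 down.
R3C2 = 13 − 5 = 8 completes the 13 across.
R4C3 = 21 − 13 = 8 completes the 21 down.
R1C2 = 6 − 4 = 2 completes the 6 across.
R4C2 = 15 − 8 = 7 completes the 15 across.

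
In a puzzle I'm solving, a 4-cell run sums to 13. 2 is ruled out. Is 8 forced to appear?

The only way to make 13 from 4 distinct digits under that restriction is {1,3,4,5}, which does not contain 8.

No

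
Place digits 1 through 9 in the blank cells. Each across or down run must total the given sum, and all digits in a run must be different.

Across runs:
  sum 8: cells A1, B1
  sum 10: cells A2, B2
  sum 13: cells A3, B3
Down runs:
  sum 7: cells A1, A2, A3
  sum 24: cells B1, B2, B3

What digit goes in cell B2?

8

7 in 3 cells must be {1,2,4}; 24 in 3 cells must be {7,8,9}.
The 8 across and the 24 down share only 7, so B1 = 7.
The 13 across and the 7 down share only 4, so A3 = 4.
B3 = 13 − 4 = 9 completes the 13 across.
A1 = 8 − 7 = 1 completes the 8 across.
A2 = 7 − 5 = 2 completes the 7 down.
B2 = 10 − 2 = 8 completes the 10 across.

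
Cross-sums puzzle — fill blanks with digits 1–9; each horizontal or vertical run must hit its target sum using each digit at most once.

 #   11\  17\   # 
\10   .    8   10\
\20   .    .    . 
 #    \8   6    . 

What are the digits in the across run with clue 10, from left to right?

R1C1 = 10 − 8 = 2 completes the 10 across.
R2C1 = 11 − 2 = 9 completes the 11 down.
R2C2 = 17 − 14 = 3 completes the 17 down.
R2C3 = 20 − 12 = 8 completes the 20 across.
R3C3 = 8 − 6 = 2 completes the 8 across.

2 8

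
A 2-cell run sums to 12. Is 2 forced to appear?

No

Counterexample: {3,9} sums to 12 without using 2.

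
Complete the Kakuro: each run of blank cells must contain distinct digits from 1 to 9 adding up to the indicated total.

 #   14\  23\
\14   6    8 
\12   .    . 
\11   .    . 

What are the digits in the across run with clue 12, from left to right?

3 9

23 in 3 cells must be {6,8,9}.
Given what's placed, R2C2 must be 9 to fit the 12 across and 23 down.
R3C2 = 23 − 17 = 6 completes the 23 down.
R2C1 = 12 − 9 = 3 completes the 12 across.
R3C1 = 11 − 6 = 5 completes the 11 across.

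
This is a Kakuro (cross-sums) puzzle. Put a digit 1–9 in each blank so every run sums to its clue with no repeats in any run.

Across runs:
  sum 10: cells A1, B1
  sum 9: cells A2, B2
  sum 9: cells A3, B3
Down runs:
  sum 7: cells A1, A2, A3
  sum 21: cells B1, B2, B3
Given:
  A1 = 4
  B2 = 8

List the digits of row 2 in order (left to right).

7 in 3 cells must be {1,2,4}.
B1 = 10 − 4 = 6 completes the 10 across.
A2 = 9 − 8 = 1 completes the 9 across.
A3 = 7 − 5 = 2 completes the 7 down.
B3 = 9 − 2 = 7 completes the 9 across.

1 8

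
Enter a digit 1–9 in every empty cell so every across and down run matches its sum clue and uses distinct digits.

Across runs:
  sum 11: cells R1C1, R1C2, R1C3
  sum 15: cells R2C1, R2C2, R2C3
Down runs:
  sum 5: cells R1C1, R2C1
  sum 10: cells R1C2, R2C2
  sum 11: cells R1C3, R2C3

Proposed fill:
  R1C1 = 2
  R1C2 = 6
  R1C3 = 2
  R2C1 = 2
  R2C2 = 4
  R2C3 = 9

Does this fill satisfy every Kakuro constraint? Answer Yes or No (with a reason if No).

No — the across run R1C1–R1C3 sums to 10, not 11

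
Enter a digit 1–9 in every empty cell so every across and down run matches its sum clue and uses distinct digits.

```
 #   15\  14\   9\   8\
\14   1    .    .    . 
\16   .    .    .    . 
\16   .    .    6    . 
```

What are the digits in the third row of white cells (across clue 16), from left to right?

R1C3 = 2: the only remaining digit allowed by both the 14 across and the 9 down.
R2C3 = 9 − 8 = 1 completes the 9 down.
Given what's placed, R3C1 must be 5 to fit the 16 across and 15 down.
R2C1 = 15 − 6 = 9 completes the 15 down.
Nothing is forced directly, so branch on R2C2, whose candidates are 2 or 4. If R2C2 = 4: that forces R2C4 = 2, R3C4 = 1, R1C4 = 5, after which R3C2 would have to be in {4} for the 16 across but in {1,2,3,7,8,9} for the 14 down — contradiction. So R2C2 = 2.
R2C4 = 16 − 12 = 4 completes the 16 across.
Given what's placed, R1C4 must be 3 to fit the 14 across and 8 down.
R3C4 = 8 − 7 = 1 completes the 8 down.
R1C2 = 14 − 6 = 8 completes the 14 across.
R3C2 = 16 − 12 = 4 completes the 16 across.

5 4 6 1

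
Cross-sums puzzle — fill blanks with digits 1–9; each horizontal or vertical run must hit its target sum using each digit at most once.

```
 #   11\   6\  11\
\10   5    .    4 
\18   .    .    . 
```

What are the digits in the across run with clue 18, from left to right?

6, 5, 7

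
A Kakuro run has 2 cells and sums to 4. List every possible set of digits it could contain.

{1,3}

2 distinct digits from 1–9 sum between 3 and 17.
Only one set works: {1,3}.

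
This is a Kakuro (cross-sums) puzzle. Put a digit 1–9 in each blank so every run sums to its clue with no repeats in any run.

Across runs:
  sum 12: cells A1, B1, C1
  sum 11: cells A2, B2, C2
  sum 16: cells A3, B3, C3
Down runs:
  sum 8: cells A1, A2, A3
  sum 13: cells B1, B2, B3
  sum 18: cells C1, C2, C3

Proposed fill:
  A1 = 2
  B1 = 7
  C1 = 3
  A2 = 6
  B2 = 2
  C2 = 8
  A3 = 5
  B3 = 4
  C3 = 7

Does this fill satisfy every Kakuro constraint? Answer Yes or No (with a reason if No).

No — the across run A2–C2 sums to 16, not 11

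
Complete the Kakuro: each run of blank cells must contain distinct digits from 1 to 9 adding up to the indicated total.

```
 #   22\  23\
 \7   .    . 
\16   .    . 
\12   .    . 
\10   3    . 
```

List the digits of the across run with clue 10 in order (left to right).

3 7

16 in 2 cells must be {7,9}.
R4C2 = 10 − 3 = 7 completes the 10 across.
Given what's placed, R2C2 must be 9 to fit the 16 across and 23 down.
R2C1 = 16 − 9 = 7 completes the 16 across.
R1C1 = 4: the only remaining digit allowed by both the 7 across and the 22 down.
R1C2 = 7 − 4 = 3 completes the 7 across.
R3C1 = 22 − 14 = 8 completes the 22 down.
R3C2 = 12 − 8 = 4 completes the 12 across.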